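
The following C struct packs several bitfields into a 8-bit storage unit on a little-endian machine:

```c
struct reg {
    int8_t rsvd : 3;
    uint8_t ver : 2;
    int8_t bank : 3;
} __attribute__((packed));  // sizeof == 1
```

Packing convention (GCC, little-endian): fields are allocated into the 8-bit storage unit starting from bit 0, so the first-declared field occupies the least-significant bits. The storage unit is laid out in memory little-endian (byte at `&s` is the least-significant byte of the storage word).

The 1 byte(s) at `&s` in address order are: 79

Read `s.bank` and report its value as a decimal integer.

3

[0]=0x79 (little-endian) → word 0x79
rsvd:3 @ bit 0 → (0x79>>0)&0x7 = 0x1
ver:2 @ bit 3 → (0x79>>3)&0x3 = 0x3
bank:3 @ bit 5 → (0x79>>5)&0x7 = 0x3  ←
bank signed 3b, MSB=0: value = 3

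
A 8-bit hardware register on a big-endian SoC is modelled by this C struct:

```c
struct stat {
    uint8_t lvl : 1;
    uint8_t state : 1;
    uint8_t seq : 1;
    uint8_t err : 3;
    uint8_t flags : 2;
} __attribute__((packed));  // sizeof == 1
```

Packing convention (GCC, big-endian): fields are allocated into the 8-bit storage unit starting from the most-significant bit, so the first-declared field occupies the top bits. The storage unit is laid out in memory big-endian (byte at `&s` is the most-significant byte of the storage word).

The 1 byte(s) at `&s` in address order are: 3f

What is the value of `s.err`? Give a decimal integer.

[0]=0x3f (big-endian) → word 0x3f
lvl:1 @ bit 7 → (0x3f>>7)&0x1 = 0x0
state:1 @ bit 6 → (0x3f>>6)&0x1 = 0x0
seq:1 @ bit 5 → (0x3f>>5)&0x1 = 0x1
err:3 @ bit 2 → (0x3f>>2)&0x7 = 0x7  ←
flags:2 @ bit 0 → (0x3f>>0)&0x3 = 0x3

7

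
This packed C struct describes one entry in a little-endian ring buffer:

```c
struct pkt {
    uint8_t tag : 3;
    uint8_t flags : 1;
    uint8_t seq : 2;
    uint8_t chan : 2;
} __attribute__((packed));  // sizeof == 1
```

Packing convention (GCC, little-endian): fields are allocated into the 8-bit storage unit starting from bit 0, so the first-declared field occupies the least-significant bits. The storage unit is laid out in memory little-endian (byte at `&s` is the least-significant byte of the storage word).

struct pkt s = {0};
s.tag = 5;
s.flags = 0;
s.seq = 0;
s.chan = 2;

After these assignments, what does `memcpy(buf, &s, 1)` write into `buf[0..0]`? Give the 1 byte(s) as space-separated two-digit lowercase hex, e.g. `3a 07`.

85

tag (3b) val=5 bits=0x5 at bit 0: 0x05
flags (1b) val=0 bits=0x0 at bit 3: 0x05
seq (2b) val=0 bits=0x0 at bit 4: 0x05
chan (2b) val=2 bits=0x2 at bit 6: 0x85
word = 0x85 → little-endian bytes:
  [0]=0x85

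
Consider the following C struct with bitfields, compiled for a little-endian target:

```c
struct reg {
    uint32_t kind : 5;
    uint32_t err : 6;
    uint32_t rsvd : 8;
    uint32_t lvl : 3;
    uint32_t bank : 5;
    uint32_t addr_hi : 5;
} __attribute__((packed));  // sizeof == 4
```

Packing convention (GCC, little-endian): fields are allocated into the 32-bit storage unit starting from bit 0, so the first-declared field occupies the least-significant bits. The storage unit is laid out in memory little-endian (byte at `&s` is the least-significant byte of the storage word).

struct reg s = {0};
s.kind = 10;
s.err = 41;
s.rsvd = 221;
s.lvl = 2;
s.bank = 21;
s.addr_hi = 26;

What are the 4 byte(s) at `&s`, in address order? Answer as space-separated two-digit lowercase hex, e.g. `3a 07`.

2a ed 56 d5

kind:5 = 10 → 0xa << 0 → word 0x0000000a
err:6 = 41 → 0x29 << 5 → word 0x0000052a
rsvd:8 = 221 → 0xdd << 11 → word 0x0006ed2a
lvl:3 = 2 → 0x2 << 19 → word 0x0016ed2a
bank:5 = 21 → 0x15 << 22 → word 0x0556ed2a
addr_hi:5 = 26 → 0x1a << 27 → word 0xd556ed2a
word = 0xd556ed2a → little-endian bytes:
  [0]=0x2a  [1]=0xed  [2]=0x56  [3]=0xd5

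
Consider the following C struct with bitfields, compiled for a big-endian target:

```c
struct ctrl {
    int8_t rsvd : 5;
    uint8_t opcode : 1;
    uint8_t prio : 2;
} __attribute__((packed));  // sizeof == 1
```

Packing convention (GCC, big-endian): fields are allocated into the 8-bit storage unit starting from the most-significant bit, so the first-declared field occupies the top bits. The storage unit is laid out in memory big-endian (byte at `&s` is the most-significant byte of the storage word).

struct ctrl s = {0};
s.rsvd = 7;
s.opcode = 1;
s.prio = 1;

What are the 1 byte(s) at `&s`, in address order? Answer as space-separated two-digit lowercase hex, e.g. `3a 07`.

[3+:5] rsvd=7 & 0x1f = 0x7; word=0x38
[2+:1] opcode=1 & 0x1 = 0x1; word=0x3c
[0+:2] prio=1 & 0x3 = 0x1; word=0x3d
word = 0x3d → big-endian bytes:
  [0]=0x3d

3d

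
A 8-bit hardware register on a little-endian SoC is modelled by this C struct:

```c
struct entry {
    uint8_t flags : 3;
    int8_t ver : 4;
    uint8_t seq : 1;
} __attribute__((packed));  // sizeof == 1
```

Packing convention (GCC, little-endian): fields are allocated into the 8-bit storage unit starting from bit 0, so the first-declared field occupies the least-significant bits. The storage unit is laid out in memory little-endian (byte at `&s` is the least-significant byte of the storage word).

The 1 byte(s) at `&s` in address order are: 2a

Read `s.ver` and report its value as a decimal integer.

[0]=0x2a (little-endian) → word 0x2a
flags:3 @ bit 0 → (0x2a>>0)&0x7 = 0x2
ver:4 @ bit 3 → (0x2a>>3)&0xf = 0x5  ←
seq:1 @ bit 7 → (0x2a>>7)&0x1 = 0x0
ver signed 4b, MSB=0: value = 5

5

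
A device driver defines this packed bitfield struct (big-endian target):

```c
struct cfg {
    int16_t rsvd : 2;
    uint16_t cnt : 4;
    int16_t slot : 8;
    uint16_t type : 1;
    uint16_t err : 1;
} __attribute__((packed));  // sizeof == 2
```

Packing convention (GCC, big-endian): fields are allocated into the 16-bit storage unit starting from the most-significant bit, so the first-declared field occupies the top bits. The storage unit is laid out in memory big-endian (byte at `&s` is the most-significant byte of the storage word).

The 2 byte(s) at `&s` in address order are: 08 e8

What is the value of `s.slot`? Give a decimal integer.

[0]=0x08 [1]=0xe8 (big-endian) → word 0x08e8
rsvd [14+:2] = (word>>14) & 0x3 = 0
cnt [10+:4] = (word>>10) & 0xf = 2
slot [2+:8] = (word>>2) & 0xff = 58  ←
type [1+:1] = (word>>1) & 0x1 = 0
err [0+:1] = (word>>0) & 0x1 = 0
slot signed 8b, MSB=0: value = 58

58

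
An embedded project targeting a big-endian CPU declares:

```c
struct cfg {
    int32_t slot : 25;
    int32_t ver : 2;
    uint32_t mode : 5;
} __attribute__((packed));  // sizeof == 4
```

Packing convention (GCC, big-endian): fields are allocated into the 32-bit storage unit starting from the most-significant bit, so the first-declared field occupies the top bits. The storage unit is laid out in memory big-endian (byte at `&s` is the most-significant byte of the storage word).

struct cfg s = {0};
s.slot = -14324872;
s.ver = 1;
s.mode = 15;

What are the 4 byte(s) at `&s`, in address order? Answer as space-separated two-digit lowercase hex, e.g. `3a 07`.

slot (25b) val=-14324872 bits=0x1256b78 at bit 7: 0x92b5bc00
ver (2b) val=1 bits=0x1 at bit 5: 0x92b5bc20
mode (5b) val=15 bits=0xf at bit 0: 0x92b5bc2f
word = 0x92b5bc2f → big-endian bytes:
  [0]=0x92  [1]=0xb5  [2]=0xbc  [3]=0x2f

92 b5 bc 2f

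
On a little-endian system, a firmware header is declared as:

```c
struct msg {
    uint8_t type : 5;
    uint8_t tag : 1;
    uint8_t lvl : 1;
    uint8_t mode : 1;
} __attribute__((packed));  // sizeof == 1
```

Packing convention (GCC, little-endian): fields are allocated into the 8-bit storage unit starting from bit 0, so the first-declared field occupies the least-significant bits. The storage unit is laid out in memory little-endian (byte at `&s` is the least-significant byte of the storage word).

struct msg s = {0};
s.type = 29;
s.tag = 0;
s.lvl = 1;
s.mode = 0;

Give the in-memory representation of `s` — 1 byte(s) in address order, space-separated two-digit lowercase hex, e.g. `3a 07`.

type:5 = 29 → 0x1d << 0 → word 0x1d
tag:1 = 0 → 0x0 << 5 → word 0x1d
lvl:1 = 1 → 0x1 << 6 → word 0x5d
mode:1 = 0 → 0x0 << 7 → word 0x5d
word = 0x5d → little-endian bytes:
  [0]=0x5d

5d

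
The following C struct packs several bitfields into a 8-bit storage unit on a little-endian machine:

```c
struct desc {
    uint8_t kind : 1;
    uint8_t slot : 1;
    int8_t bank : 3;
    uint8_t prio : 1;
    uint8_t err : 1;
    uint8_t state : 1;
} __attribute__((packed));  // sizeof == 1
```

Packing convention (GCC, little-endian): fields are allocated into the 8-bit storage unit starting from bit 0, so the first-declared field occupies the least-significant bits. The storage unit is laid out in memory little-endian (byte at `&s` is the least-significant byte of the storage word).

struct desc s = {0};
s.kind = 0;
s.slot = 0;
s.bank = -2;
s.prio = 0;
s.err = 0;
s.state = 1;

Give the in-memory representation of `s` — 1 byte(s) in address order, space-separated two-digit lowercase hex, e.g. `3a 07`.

98

kind:1 = 0 → 0x0 << 0 → word 0x00
slot:1 = 0 → 0x0 << 1 → word 0x00
bank:3 = -2 → 0x6 << 2 → word 0x18
prio:1 = 0 → 0x0 << 5 → word 0x18
err:1 = 0 → 0x0 << 6 → word 0x18
state:1 = 1 → 0x1 << 7 → word 0x98
word = 0x98 → little-endian bytes:
  [0]=0x98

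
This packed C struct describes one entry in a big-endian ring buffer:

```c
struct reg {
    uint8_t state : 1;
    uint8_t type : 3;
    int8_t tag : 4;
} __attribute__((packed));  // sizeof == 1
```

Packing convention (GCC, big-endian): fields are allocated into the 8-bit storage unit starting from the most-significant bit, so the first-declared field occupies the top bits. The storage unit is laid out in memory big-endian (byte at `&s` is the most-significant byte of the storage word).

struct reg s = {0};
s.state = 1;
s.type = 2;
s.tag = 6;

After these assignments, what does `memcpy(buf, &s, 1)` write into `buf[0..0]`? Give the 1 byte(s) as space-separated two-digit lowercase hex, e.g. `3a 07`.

state (1b) val=1 bits=0x1 at bit 7: 0x80
type (3b) val=2 bits=0x2 at bit 4: 0xa0
tag (4b) val=6 bits=0x6 at bit 0: 0xa6
word = 0xa6 → big-endian bytes:
  [0]=0xa6

a6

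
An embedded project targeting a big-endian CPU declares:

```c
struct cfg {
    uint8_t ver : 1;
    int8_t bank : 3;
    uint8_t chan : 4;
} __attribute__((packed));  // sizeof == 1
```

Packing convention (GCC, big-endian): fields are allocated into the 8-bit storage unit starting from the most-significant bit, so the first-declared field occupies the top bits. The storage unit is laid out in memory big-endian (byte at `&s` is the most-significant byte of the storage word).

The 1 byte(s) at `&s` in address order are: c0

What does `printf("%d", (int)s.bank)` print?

-4

[0]=0xc0 (big-endian) → word 0xc0
ver:1 @ bit 7 → (0xc0>>7)&0x1 = 0x1
bank:3 @ bit 4 → (0xc0>>4)&0x7 = 0x4  ←
chan:4 @ bit 0 → (0xc0>>0)&0xf = 0x0
bank signed 3b, MSB=1: 4 - 8 = -4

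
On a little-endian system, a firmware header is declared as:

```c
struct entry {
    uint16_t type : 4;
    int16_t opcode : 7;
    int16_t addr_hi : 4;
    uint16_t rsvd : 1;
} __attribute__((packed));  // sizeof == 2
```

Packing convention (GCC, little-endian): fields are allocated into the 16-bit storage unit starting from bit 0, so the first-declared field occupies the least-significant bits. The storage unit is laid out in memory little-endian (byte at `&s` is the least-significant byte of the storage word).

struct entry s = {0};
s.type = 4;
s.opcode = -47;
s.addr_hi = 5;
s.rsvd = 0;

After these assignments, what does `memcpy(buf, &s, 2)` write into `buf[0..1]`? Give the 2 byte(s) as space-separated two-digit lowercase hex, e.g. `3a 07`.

14 2d

type (4b) val=4 bits=0x4 at bit 0: 0x0004
opcode (7b) val=-47 bits=0x51 at bit 4: 0x0514
addr_hi (4b) val=5 bits=0x5 at bit 11: 0x2d14
rsvd (1b) val=0 bits=0x0 at bit 15: 0x2d14
word = 0x2d14 → little-endian bytes:
  [0]=0x14  [1]=0x2d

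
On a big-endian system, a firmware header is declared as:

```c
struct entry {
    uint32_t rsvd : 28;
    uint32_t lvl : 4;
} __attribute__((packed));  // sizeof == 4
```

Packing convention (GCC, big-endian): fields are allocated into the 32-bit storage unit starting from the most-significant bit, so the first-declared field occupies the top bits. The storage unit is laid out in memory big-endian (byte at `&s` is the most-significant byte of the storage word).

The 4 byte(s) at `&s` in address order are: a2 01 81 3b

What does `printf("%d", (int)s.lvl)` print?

[0]=0xa2 [1]=0x01 [2]=0x81 [3]=0x3b (big-endian) → word 0xa201813b
rsvd:28 @ bit 4 → (0xa201813b>>4)&0xfffffff = 0xa201813
lvl:4 @ bit 0 → (0xa201813b>>0)&0xf = 0xb  ←

11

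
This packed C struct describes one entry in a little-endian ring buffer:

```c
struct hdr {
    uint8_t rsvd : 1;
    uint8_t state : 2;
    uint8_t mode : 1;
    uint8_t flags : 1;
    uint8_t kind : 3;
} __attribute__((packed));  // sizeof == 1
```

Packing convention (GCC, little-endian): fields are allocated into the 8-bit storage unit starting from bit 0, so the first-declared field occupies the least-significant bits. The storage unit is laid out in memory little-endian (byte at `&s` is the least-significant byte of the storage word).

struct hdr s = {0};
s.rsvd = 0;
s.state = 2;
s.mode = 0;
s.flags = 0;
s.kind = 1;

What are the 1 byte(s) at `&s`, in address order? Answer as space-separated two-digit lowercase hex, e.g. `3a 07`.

rsvd (1b) val=0 bits=0x0 at bit 0: 0x00
state (2b) val=2 bits=0x2 at bit 1: 0x04
mode (1b) val=0 bits=0x0 at bit 3: 0x04
flags (1b) val=0 bits=0x0 at bit 4: 0x04
kind (3b) val=1 bits=0x1 at bit 5: 0x24
word = 0x24 → little-endian bytes:
  [0]=0x24

24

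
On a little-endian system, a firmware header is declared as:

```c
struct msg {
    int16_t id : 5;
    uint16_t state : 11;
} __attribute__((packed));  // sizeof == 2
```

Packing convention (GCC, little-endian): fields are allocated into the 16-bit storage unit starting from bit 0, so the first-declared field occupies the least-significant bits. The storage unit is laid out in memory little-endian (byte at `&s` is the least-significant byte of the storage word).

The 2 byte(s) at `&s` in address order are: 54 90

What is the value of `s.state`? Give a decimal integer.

1154

[0]=0x54 [1]=0x90 (little-endian) → word 0x9054
id:5 @ bit 0 → (0x9054>>0)&0x1f = 0x14
state:11 @ bit 5 → (0x9054>>5)&0x7ff = 0x482  ←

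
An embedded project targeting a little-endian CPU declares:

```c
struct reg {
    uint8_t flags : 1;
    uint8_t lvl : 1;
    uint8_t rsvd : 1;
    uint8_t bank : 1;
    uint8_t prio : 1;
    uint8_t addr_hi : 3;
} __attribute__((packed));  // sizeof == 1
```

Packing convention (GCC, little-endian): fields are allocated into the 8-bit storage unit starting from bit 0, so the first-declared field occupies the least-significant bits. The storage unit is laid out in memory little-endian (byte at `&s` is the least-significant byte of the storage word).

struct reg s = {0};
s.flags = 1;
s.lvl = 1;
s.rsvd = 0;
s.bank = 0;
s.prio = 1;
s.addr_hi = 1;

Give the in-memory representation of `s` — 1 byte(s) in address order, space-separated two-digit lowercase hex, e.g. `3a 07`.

flags (1b) val=1 bits=0x1 at bit 0: 0x01
lvl (1b) val=1 bits=0x1 at bit 1: 0x03
rsvd (1b) val=0 bits=0x0 at bit 2: 0x03
bank (1b) val=0 bits=0x0 at bit 3: 0x03
prio (1b) val=1 bits=0x1 at bit 4: 0x13
addr_hi (3b) val=1 bits=0x1 at bit 5: 0x33
word = 0x33 → little-endian bytes:
  [0]=0x33

33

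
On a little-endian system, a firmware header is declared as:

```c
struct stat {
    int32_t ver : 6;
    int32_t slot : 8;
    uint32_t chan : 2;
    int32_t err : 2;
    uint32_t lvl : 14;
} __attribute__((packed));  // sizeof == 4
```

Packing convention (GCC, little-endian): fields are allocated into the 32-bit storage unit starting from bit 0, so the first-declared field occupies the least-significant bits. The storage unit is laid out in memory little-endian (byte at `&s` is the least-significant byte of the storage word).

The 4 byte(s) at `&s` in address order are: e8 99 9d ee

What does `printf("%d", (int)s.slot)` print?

[0]=0xe8 [1]=0x99 [2]=0x9d [3]=0xee (little-endian) → word 0xee9d99e8
ver [0+:6] = (word>>0) & 0x3f = 40
slot [6+:8] = (word>>6) & 0xff = 103  ←
chan [14+:2] = (word>>14) & 0x3 = 2
err [16+:2] = (word>>16) & 0x3 = 1
lvl [18+:14] = (word>>18) & 0x3fff = 15271
slot signed 8b, MSB=0: value = 103

103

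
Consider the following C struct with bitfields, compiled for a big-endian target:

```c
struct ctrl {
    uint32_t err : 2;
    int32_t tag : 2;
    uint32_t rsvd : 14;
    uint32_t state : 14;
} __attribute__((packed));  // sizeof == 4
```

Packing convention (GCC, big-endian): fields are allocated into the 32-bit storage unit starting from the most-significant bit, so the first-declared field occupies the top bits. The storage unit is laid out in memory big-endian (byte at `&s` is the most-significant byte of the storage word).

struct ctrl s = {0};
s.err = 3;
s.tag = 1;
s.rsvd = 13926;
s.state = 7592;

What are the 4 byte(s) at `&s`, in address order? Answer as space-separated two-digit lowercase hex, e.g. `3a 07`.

err (2b) val=3 bits=0x3 at bit 30: 0xc0000000
tag (2b) val=1 bits=0x1 at bit 28: 0xd0000000
rsvd (14b) val=13926 bits=0x3666 at bit 14: 0xdd998000
state (14b) val=7592 bits=0x1da8 at bit 0: 0xdd999da8
word = 0xdd999da8 → big-endian bytes:
  [0]=0xdd  [1]=0x99  [2]=0x9d  [3]=0xa8

dd 99 9d a8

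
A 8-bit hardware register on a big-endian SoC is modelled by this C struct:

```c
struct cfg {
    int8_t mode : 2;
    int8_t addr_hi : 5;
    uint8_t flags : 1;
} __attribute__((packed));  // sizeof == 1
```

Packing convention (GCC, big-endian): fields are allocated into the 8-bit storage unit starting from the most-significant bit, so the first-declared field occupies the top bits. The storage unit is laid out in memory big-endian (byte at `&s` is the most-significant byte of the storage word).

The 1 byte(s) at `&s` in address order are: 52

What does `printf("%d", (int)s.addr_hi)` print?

9

[0]=0x52 (big-endian) → word 0x52
mode:2 @ bit 6 → (0x52>>6)&0x3 = 0x1
addr_hi:5 @ bit 1 → (0x52>>1)&0x1f = 0x9  ←
flags:1 @ bit 0 → (0x52>>0)&0x1 = 0x0
addr_hi signed 5b, MSB=0: value = 9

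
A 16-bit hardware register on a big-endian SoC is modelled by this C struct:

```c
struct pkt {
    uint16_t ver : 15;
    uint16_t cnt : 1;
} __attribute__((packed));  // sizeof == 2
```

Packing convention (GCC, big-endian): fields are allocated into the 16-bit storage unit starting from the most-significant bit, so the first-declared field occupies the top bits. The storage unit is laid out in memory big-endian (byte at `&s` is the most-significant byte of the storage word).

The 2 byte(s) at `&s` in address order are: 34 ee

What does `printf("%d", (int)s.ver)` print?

[0]=0x34 [1]=0xee (big-endian) → word 0x34ee
ver [1+:15] = (word>>1) & 0x7fff = 6775  ←
cnt [0+:1] = (word>>0) & 0x1 = 0

6775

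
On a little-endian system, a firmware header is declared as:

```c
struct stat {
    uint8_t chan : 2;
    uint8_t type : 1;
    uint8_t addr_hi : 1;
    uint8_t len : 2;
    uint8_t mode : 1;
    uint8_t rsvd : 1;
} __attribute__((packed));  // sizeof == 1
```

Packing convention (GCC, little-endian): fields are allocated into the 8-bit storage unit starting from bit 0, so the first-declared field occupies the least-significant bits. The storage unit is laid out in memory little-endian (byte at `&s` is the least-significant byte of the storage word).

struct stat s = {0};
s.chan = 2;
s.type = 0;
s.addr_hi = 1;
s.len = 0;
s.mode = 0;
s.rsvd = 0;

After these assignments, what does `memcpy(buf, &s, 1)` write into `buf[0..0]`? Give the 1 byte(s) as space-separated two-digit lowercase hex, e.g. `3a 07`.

0a

chan (2b) val=2 bits=0x2 at bit 0: 0x02
type (1b) val=0 bits=0x0 at bit 2: 0x02
addr_hi (1b) val=1 bits=0x1 at bit 3: 0x0a
len (2b) val=0 bits=0x0 at bit 4: 0x0a
mode (1b) val=0 bits=0x0 at bit 6: 0x0a
rsvd (1b) val=0 bits=0x0 at bit 7: 0x0a
word = 0x0a → little-endian bytes:
  [0]=0x0a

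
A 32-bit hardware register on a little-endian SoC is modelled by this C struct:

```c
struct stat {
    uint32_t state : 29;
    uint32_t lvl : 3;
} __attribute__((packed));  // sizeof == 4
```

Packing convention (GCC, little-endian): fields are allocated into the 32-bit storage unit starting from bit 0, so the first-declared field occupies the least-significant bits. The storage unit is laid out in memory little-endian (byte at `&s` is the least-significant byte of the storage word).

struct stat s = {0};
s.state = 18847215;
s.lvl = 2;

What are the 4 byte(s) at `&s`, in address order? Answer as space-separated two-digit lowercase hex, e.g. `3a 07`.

ef 95 1f 41

[0+:29] state=18847215 & 0x1fffffff = 0x11f95ef; word=0x011f95ef
[29+:3] lvl=2 & 0x7 = 0x2; word=0x411f95ef
word = 0x411f95ef → little-endian bytes:
  [0]=0xef  [1]=0x95  [2]=0x1f  [3]=0x41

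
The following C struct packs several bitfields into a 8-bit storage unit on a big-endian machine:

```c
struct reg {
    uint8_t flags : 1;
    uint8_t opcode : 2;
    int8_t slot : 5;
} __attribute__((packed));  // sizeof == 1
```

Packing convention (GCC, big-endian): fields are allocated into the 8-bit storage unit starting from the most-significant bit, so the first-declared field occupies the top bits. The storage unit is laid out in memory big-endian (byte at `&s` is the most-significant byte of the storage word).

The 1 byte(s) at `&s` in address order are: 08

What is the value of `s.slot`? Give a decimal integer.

[0]=0x08 (big-endian) → word 0x08
flags [7+:1] = (word>>7) & 0x1 = 0
opcode [5+:2] = (word>>5) & 0x3 = 0
slot [0+:5] = (word>>0) & 0x1f = 8  ←
slot signed 5b, MSB=0: value = 8

8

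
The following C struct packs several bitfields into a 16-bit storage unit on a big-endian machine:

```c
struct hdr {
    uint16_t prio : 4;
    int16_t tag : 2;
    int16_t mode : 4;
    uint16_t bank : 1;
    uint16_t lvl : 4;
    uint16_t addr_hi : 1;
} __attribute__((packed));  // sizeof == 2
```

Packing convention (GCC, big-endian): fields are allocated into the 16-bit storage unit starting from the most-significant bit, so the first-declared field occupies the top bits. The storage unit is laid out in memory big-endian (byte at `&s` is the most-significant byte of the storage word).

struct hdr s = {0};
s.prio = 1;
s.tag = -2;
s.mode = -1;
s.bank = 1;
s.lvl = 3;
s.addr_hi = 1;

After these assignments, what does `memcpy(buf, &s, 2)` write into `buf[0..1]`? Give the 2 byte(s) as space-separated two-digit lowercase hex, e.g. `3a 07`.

prio:4 = 1 → 0x1 << 12 → word 0x1000
tag:2 = -2 → 0x2 << 10 → word 0x1800
mode:4 = -1 → 0xf << 6 → word 0x1bc0
bank:1 = 1 → 0x1 << 5 → word 0x1be0
lvl:4 = 3 → 0x3 << 1 → word 0x1be6
addr_hi:1 = 1 → 0x1 << 0 → word 0x1be7
word = 0x1be7 → big-endian bytes:
  [0]=0x1b  [1]=0xe7

1b e7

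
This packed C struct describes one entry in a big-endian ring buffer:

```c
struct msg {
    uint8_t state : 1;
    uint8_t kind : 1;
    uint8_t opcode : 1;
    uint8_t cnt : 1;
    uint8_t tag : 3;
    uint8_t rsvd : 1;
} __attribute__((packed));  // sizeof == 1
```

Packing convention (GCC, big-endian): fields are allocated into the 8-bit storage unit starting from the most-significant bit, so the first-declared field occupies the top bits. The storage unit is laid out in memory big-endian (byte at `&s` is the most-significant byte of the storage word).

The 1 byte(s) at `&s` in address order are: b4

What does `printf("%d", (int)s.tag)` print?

[0]=0xb4 (big-endian) → word 0xb4
state [7+:1] = (word>>7) & 0x1 = 1
kind [6+:1] = (word>>6) & 0x1 = 0
opcode [5+:1] = (word>>5) & 0x1 = 1
cnt [4+:1] = (word>>4) & 0x1 = 1
tag [1+:3] = (word>>1) & 0x7 = 2  ←
rsvd [0+:1] = (word>>0) & 0x1 = 0

2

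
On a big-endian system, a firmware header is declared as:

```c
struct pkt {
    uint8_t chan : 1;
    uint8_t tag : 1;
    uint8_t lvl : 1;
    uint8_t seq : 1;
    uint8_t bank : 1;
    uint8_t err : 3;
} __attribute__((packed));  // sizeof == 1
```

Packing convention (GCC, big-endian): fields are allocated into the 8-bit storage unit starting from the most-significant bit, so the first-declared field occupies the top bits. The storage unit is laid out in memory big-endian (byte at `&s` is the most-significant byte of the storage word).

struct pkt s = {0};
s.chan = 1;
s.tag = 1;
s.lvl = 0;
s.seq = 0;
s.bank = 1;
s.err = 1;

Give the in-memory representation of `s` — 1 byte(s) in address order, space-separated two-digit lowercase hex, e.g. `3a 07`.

c9

chan:1 = 1 → 0x1 << 7 → word 0x80
tag:1 = 1 → 0x1 << 6 → word 0xc0
lvl:1 = 0 → 0x0 << 5 → word 0xc0
seq:1 = 0 → 0x0 << 4 → word 0xc0
bank:1 = 1 → 0x1 << 3 → word 0xc8
err:3 = 1 → 0x1 << 0 → word 0xc9
word = 0xc9 → big-endian bytes:
  [0]=0xc9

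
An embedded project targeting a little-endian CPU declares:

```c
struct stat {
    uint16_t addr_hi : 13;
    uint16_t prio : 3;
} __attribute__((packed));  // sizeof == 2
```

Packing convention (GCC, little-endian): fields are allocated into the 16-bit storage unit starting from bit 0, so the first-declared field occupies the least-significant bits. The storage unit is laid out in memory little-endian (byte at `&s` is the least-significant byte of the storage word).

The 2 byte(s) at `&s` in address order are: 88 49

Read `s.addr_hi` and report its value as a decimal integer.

2440

[0]=0x88 [1]=0x49 (little-endian) → word 0x4988
addr_hi [0+:13] = (word>>0) & 0x1fff = 2440  ←
prio [13+:3] = (word>>13) & 0x7 = 2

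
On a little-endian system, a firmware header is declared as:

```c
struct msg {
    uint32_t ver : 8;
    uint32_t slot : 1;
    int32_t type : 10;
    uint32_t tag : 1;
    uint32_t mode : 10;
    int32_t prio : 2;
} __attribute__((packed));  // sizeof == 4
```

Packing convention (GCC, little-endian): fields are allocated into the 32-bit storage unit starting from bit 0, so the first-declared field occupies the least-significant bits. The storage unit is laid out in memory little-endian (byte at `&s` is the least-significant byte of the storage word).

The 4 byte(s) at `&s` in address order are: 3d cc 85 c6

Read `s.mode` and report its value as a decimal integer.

104

[0]=0x3d [1]=0xcc [2]=0x85 [3]=0xc6 (little-endian) → word 0xc685cc3d
ver:8 @ bit 0 → (0xc685cc3d>>0)&0xff = 0x3d
slot:1 @ bit 8 → (0xc685cc3d>>8)&0x1 = 0x0
type:10 @ bit 9 → (0xc685cc3d>>9)&0x3ff = 0x2e6
tag:1 @ bit 19 → (0xc685cc3d>>19)&0x1 = 0x0
mode:10 @ bit 20 → (0xc685cc3d>>20)&0x3ff = 0x68  ←
prio:2 @ bit 30 → (0xc685cc3d>>30)&0x3 = 0x3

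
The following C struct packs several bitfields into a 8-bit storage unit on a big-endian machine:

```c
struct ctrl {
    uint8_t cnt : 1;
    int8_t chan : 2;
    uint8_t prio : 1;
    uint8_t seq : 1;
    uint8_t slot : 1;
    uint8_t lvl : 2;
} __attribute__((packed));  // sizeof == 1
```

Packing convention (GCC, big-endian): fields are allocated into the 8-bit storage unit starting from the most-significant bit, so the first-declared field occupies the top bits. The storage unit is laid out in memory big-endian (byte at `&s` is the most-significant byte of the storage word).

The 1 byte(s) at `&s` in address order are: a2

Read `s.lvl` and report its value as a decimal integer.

[0]=0xa2 (big-endian) → word 0xa2
cnt:1 @ bit 7 → (0xa2>>7)&0x1 = 0x1
chan:2 @ bit 5 → (0xa2>>5)&0x3 = 0x1
prio:1 @ bit 4 → (0xa2>>4)&0x1 = 0x0
seq:1 @ bit 3 → (0xa2>>3)&0x1 = 0x0
slot:1 @ bit 2 → (0xa2>>2)&0x1 = 0x0
lvl:2 @ bit 0 → (0xa2>>0)&0x3 = 0x2  ←

2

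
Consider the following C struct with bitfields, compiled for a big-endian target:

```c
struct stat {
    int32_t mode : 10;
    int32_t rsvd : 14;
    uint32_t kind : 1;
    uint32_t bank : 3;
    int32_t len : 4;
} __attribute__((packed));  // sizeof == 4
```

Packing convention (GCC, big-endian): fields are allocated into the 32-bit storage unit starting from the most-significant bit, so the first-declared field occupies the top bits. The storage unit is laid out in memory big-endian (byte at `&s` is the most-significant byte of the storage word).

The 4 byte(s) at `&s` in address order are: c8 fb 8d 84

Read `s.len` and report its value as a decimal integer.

[0]=0xc8 [1]=0xfb [2]=0x8d [3]=0x84 (big-endian) → word 0xc8fb8d84
mode [22+:10] = (word>>22) & 0x3ff = 803
rsvd [8+:14] = (word>>8) & 0x3fff = 15245
kind [7+:1] = (word>>7) & 0x1 = 1
bank [4+:3] = (word>>4) & 0x7 = 0
len [0+:4] = (word>>0) & 0xf = 4  ←
len signed 4b, MSB=0: value = 4

4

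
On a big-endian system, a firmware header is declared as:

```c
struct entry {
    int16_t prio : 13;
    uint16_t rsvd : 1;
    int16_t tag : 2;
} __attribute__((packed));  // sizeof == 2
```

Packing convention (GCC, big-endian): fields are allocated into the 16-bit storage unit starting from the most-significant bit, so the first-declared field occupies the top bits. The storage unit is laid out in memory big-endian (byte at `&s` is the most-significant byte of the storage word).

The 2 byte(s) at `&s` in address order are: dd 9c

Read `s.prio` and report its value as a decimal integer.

[0]=0xdd [1]=0x9c (big-endian) → word 0xdd9c
prio:13 @ bit 3 → (0xdd9c>>3)&0x1fff = 0x1bb3  ←
rsvd:1 @ bit 2 → (0xdd9c>>2)&0x1 = 0x1
tag:2 @ bit 0 → (0xdd9c>>0)&0x3 = 0x0
prio signed 13b, MSB=1: 7091 - 8192 = -1101

-1101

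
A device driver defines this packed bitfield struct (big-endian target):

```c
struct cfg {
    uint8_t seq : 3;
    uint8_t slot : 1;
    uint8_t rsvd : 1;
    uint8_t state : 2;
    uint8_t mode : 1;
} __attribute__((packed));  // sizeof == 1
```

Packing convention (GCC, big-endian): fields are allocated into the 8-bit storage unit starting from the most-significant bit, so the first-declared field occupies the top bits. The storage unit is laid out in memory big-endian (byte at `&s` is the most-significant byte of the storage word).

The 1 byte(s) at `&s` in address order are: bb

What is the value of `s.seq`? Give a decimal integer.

[0]=0xbb (big-endian) → word 0xbb
seq:3 @ bit 5 → (0xbb>>5)&0x7 = 0x5  ←
slot:1 @ bit 4 → (0xbb>>4)&0x1 = 0x1
rsvd:1 @ bit 3 → (0xbb>>3)&0x1 = 0x1
state:2 @ bit 1 → (0xbb>>1)&0x3 = 0x1
mode:1 @ bit 0 → (0xbb>>0)&0x1 = 0x1

5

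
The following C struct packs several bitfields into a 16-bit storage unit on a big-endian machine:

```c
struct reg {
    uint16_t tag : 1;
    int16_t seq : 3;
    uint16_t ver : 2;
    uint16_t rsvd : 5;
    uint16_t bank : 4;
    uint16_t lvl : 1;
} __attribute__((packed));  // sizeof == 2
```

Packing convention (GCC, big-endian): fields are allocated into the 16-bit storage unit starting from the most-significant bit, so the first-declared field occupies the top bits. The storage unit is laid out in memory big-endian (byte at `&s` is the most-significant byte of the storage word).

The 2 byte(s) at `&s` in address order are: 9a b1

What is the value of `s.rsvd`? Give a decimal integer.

21

[0]=0x9a [1]=0xb1 (big-endian) → word 0x9ab1
tag [15+:1] = (word>>15) & 0x1 = 1
seq [12+:3] = (word>>12) & 0x7 = 1
ver [10+:2] = (word>>10) & 0x3 = 2
rsvd [5+:5] = (word>>5) & 0x1f = 21  ←
bank [1+:4] = (word>>1) & 0xf = 8
lvl [0+:1] = (word>>0) & 0x1 = 1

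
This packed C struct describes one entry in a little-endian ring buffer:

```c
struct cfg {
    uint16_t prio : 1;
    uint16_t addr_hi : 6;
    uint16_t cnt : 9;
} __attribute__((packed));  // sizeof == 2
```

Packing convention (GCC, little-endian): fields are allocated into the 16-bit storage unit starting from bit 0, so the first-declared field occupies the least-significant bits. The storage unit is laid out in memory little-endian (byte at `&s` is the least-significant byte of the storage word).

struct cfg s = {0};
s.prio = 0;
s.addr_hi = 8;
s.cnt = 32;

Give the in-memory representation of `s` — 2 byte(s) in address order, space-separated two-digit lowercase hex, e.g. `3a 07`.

10 10

[0+:1] prio=0 & 0x1 = 0x0; word=0x0000
[1+:6] addr_hi=8 & 0x3f = 0x8; word=0x0010
[7+:9] cnt=32 & 0x1ff = 0x20; word=0x1010
word = 0x1010 → little-endian bytes:
  [0]=0x10  [1]=0x10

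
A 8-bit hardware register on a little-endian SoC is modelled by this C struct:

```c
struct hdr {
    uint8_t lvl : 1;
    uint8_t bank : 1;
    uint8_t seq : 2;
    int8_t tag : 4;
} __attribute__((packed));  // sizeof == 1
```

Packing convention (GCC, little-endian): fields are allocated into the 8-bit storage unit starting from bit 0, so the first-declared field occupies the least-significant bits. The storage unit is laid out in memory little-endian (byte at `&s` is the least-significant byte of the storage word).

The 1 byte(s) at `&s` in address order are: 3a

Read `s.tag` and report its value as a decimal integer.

3

[0]=0x3a (little-endian) → word 0x3a
lvl [0+:1] = (word>>0) & 0x1 = 0
bank [1+:1] = (word>>1) & 0x1 = 1
seq [2+:2] = (word>>2) & 0x3 = 2
tag [4+:4] = (word>>4) & 0xf = 3  ←
tag signed 4b, MSB=0: value = 3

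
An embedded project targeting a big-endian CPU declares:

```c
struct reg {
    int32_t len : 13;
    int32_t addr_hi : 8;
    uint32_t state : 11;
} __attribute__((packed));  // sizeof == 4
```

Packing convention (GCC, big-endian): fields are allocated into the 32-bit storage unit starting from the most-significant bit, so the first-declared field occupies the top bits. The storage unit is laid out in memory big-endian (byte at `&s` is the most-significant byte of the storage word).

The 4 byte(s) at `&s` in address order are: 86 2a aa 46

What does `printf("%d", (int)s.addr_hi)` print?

[0]=0x86 [1]=0x2a [2]=0xaa [3]=0x46 (big-endian) → word 0x862aaa46
len [19+:13] = (word>>19) & 0x1fff = 4293
addr_hi [11+:8] = (word>>11) & 0xff = 85  ←
state [0+:11] = (word>>0) & 0x7ff = 582
addr_hi signed 8b, MSB=0: value = 85

85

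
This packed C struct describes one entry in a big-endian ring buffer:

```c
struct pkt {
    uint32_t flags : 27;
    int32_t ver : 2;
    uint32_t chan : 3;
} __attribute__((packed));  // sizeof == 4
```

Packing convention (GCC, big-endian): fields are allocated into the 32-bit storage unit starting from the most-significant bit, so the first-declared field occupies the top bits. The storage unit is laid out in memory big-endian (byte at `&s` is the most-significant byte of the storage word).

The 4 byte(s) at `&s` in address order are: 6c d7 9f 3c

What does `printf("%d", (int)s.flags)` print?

57064697

[0]=0x6c [1]=0xd7 [2]=0x9f [3]=0x3c (big-endian) → word 0x6cd79f3c
flags [5+:27] = (word>>5) & 0x7ffffff = 57064697  ←
ver [3+:2] = (word>>3) & 0x3 = 3
chan [0+:3] = (word>>0) & 0x7 = 4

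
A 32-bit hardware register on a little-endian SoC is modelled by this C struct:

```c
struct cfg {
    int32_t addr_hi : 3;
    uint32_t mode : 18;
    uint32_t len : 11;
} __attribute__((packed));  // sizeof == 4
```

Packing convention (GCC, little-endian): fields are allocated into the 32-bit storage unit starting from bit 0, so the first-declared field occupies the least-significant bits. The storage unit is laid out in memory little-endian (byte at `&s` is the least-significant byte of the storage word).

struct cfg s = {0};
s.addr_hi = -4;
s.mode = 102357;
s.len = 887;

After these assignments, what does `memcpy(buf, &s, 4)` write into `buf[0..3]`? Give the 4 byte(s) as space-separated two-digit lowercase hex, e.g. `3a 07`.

[0+:3] addr_hi=-4 & 0x7 = 0x4; word=0x00000004
[3+:18] mode=102357 & 0x3ffff = 0x18fd5; word=0x000c7eac
[21+:11] len=887 & 0x7ff = 0x377; word=0x6eec7eac
word = 0x6eec7eac → little-endian bytes:
  [0]=0xac  [1]=0x7e  [2]=0xec  [3]=0x6e

ac 7e ec 6e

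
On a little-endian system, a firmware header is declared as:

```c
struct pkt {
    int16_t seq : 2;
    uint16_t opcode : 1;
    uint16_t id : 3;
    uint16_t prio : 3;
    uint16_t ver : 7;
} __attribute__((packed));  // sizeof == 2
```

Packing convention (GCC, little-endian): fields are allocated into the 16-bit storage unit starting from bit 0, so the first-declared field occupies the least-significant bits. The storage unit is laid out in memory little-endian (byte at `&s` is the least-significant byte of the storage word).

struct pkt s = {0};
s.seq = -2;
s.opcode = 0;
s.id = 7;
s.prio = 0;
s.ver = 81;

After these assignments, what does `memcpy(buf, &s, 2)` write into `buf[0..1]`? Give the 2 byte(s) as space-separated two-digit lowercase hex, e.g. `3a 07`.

3a a2

[0+:2] seq=-2 & 0x3 = 0x2; word=0x0002
[2+:1] opcode=0 & 0x1 = 0x0; word=0x0002
[3+:3] id=7 & 0x7 = 0x7; word=0x003a
[6+:3] prio=0 & 0x7 = 0x0; word=0x003a
[9+:7] ver=81 & 0x7f = 0x51; word=0xa23a
word = 0xa23a → little-endian bytes:
  [0]=0x3a  [1]=0xa2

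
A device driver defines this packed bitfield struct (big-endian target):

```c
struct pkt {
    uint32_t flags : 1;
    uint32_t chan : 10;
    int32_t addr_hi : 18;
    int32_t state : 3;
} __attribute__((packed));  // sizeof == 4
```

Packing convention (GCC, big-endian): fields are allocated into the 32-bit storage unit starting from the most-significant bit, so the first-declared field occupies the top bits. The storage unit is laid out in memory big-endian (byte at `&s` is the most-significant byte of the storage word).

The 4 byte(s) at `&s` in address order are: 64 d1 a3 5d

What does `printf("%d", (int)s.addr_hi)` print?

-117653

[0]=0x64 [1]=0xd1 [2]=0xa3 [3]=0x5d (big-endian) → word 0x64d1a35d
flags [31+:1] = (word>>31) & 0x1 = 0
chan [21+:10] = (word>>21) & 0x3ff = 806
addr_hi [3+:18] = (word>>3) & 0x3ffff = 144491  ←
state [0+:3] = (word>>0) & 0x7 = 5
addr_hi signed 18b, MSB=1: 144491 - 262144 = -117653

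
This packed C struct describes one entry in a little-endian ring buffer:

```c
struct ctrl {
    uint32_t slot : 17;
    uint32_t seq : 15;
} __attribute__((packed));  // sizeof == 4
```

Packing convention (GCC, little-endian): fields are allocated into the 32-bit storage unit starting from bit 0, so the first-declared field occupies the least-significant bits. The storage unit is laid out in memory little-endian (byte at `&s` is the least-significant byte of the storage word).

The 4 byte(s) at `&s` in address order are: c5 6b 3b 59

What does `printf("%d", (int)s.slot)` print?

[0]=0xc5 [1]=0x6b [2]=0x3b [3]=0x59 (little-endian) → word 0x593b6bc5
slot [0+:17] = (word>>0) & 0x1ffff = 93125  ←
seq [17+:15] = (word>>17) & 0x7fff = 11421

93125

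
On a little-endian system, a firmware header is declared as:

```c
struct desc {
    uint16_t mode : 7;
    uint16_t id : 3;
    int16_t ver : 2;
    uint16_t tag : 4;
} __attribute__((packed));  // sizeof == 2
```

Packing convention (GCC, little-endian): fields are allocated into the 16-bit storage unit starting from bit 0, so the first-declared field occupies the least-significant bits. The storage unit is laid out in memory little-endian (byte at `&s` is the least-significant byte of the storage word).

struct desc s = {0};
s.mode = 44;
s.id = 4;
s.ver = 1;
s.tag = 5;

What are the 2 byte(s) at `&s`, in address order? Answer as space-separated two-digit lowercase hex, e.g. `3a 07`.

2c 56

[0+:7] mode=44 & 0x7f = 0x2c; word=0x002c
[7+:3] id=4 & 0x7 = 0x4; word=0x022c
[10+:2] ver=1 & 0x3 = 0x1; word=0x062c
[12+:4] tag=5 & 0xf = 0x5; word=0x562c
word = 0x562c → little-endian bytes:
  [0]=0x2c  [1]=0x56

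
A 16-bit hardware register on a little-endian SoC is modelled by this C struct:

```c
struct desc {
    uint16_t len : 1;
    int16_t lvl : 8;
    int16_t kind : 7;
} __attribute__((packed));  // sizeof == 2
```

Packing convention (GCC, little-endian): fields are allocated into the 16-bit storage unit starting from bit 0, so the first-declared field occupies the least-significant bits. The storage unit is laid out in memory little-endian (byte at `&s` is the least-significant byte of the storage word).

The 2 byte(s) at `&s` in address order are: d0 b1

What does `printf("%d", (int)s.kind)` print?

-40

[0]=0xd0 [1]=0xb1 (little-endian) → word 0xb1d0
len:1 @ bit 0 → (0xb1d0>>0)&0x1 = 0x0
lvl:8 @ bit 1 → (0xb1d0>>1)&0xff = 0xe8
kind:7 @ bit 9 → (0xb1d0>>9)&0x7f = 0x58  ←
kind signed 7b, MSB=1: 88 - 128 = -40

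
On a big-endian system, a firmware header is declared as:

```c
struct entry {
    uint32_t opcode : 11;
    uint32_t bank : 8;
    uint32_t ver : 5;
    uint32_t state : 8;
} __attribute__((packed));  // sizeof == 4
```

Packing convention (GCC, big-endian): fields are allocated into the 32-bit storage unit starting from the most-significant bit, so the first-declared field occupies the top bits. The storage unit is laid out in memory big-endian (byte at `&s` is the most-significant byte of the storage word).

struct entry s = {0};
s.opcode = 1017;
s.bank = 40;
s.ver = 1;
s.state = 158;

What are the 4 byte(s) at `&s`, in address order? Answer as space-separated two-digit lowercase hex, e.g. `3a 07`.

opcode (11b) val=1017 bits=0x3f9 at bit 21: 0x7f200000
bank (8b) val=40 bits=0x28 at bit 13: 0x7f250000
ver (5b) val=1 bits=0x1 at bit 8: 0x7f250100
state (8b) val=158 bits=0x9e at bit 0: 0x7f25019e
word = 0x7f25019e → big-endian bytes:
  [0]=0x7f  [1]=0x25  [2]=0x01  [3]=0x9e

7f 25 01 9e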